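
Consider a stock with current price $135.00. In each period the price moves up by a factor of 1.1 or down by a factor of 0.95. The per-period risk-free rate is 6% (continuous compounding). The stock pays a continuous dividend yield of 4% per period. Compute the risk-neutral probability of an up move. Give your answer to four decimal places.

Per-period risk-free factor R = e^0.06 = 1.0618; dividend-adjusted growth = e^(0.06−0.04) = 1.0202.
Risk-neutral probability p = (1.0202 − 0.95)/(1.1 − 0.95) = 0.0702/0.1500 = 0.4680

p = 0.4680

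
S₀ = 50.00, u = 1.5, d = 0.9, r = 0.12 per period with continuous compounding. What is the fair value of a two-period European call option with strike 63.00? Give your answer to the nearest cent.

7.26

Risk-neutral probability p = (e^0.12 − 0.9)/(1.5 − 0.9) = 0.2275/0.6000 = 0.3792
Terminal stock prices: S_uu = 112.5, S_ud = 67.5, S_dd = 40.5
Terminal payoffs (S − K): max(49.5, 0) = 49.5, max(4.5, 0) = 4.5, max(-22.5, 0) = 0
Node u (S = 75): V_u = e^(−0.12)·[0.3792·49.5000 + 0.6208·4.5000] = 19.1240
Node d (S = 45): V_d = e^(−0.12)·[0.3792·4.5000 + 0.6208·0.0000] = 1.5133
Node 0 (S = 50): V_0 = e^(−0.12)·[0.3792·19.1240 + 0.6208·1.5133] = 7.2644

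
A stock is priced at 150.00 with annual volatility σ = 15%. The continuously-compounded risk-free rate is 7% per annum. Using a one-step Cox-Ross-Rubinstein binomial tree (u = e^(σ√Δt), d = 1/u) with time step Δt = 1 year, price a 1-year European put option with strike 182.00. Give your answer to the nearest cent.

CRR parameters: u = e^(σ√Δt) = e^(0.15·√1) = 1.1618, d = 1/u = 0.8607
Per-period rate: rΔt = 0.07·1 = 0.07, so R = e^0.07 = 1.0725
Risk-neutral probability p = (e^0.07 − 0.8607)/(1.1618 − 0.8607) = 0.2118/0.3011 = 0.7034
Terminal stock prices: S_u = 174.3, S_d = 129.1
Terminal payoffs (K − S): max(7.725, 0) = 7.725, max(52.89, 0) = 52.89
Node 0 (S = 150): V_0 = e^(−0.07)·[0.7034·7.7249 + 0.2966·52.8938] = 19.6957

19.70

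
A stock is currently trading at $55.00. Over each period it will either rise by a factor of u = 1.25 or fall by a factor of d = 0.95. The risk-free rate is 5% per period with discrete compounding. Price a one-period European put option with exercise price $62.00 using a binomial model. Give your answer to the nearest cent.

$6.19

Risk-neutral probability p = (1 + 0.05 − 0.95)/(1.25 − 0.95) = 0.1000/0.3000 = 0.3333
Terminal stock prices: S_u = 68.75, S_d = 52.25
Terminal payoffs (K − S): max(-6.75, 0) = 0, max(9.75, 0) = 9.75
Node 0 (S = 55): V_0 = 1/1.05·[0.3333·0.0000 + 0.6667·9.7500] = 6.1905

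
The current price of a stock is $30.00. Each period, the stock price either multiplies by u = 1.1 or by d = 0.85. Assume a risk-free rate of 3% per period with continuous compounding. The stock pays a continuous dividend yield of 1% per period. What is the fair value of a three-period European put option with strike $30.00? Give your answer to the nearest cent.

Per-period risk-free factor R = e^0.03 = 1.0305; dividend-adjusted growth = e^(0.03−0.01) = 1.0202.
Risk-neutral probability p = (1.0202 − 0.85)/(1.1 − 0.85) = 0.1702/0.2500 = 0.6808
Terminal stock prices: S_uuu = 39.93, S_uud = 30.86, S_udd = 23.84, S_ddd = 18.42
Terminal payoffs (K − S): max(-9.93, 0) = 0, max(-0.855, 0) = 0, max(6.158, 0) = 6.158, max(11.58, 0) = 11.58
Node uu (S = 36.3): V_uu = e^(−0.03)·[0.6808·0.0000 + 0.3192·0.0000] = 0.0000
Node ud (S = 28.05): V_ud = e^(−0.03)·[0.6808·0.0000 + 0.3192·6.1575] = 1.9074
Node dd (S = 21.67): V_dd = e^(−0.03)·[0.6808·6.1575 + 0.3192·11.5763] = 7.6540
Node u (S = 33): V_u = e^(−0.03)·[0.6808·0.0000 + 0.3192·1.9074] = 0.5908
Node d (S = 25.5): V_d = e^(−0.03)·[0.6808·1.9074 + 0.3192·7.6540] = 3.6311
Node 0 (S = 30): V_0 = e^(−0.03)·[0.6808·0.5908 + 0.3192·3.6311] = 1.5151

$1.52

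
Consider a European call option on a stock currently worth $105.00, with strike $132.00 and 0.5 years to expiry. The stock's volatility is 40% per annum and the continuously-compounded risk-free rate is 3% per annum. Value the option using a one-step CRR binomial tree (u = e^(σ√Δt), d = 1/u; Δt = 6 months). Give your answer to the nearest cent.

$3.29

CRR parameters: u = e^(σ√Δt) = e^(0.4·√0.5) = 1.3269, d = 1/u = 0.7536
Per-period rate: rΔt = 0.03·0.5 = 0.015, so R = e^0.015 = 1.0151
Risk-neutral probability p = (e^0.015 − 0.7536)/(1.3269 − 0.7536) = 0.2615/0.5733 = 0.4561
Terminal stock prices: S_u = 139.3, S_d = 79.13
Terminal payoffs (S − K): max(7.324, 0) = 7.324, max(-52.87, 0) = 0
Node 0 (S = 105): V_0 = e^(−0.015)·[0.4561·7.3241 + 0.5439·0.0000] = 3.2909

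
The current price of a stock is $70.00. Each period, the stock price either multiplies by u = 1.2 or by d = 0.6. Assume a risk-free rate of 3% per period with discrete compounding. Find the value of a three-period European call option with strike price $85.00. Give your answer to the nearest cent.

Risk-neutral probability p = (1 + 0.03 − 0.6)/(1.2 − 0.6) = 0.4300/0.6000 = 0.7167
Terminal stock prices: S_uuu = 121, S_uud = 60.48, S_udd = 30.24, S_ddd = 15.12
Terminal payoffs (S − K): max(35.96, 0) = 35.96, max(-24.52, 0) = 0, max(-54.76, 0) = 0, max(-69.88, 0) = 0
Node uu (S = 100.8): V_uu = 1/1.03·[0.7167·35.9600 + 0.2833·0.0000] = 25.0207
Node ud (S = 50.4): V_ud = 1/1.03·[0.7167·0.0000 + 0.2833·0.0000] = 0.0000
Node dd (S = 25.2): V_dd = 1/1.03·[0.7167·0.0000 + 0.2833·0.0000] = 0.0000
Node u (S = 84): V_u = 1/1.03·[0.7167·25.0207 + 0.2833·0.0000] = 17.4092
Node d (S = 42): V_d = 1/1.03·[0.7167·0.0000 + 0.2833·0.0000] = 0.0000
Node 0 (S = 70): V_0 = 1/1.03·[0.7167·17.4092 + 0.2833·0.0000] = 12.1132

$12.11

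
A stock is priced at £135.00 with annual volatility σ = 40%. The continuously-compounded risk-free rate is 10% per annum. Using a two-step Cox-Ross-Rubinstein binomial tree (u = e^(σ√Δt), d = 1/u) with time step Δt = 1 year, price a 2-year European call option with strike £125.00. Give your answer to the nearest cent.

£44.33

CRR parameters: u = e^(σ√Δt) = e^(0.4·√1) = 1.4918, d = 1/u = 0.6703
Per-period rate: rΔt = 0.1·1 = 0.1, so R = e^0.1 = 1.1052
Risk-neutral probability p = (e^0.1 − 0.6703)/(1.4918 − 0.6703) = 0.4349/0.8215 = 0.5293
Terminal stock prices: S_uu = 300.4, S_ud = 135, S_dd = 60.66
Terminal payoffs (S − K): max(175.4, 0) = 175.4, max(10, 0) = 10, max(-64.34, 0) = 0
Node u (S = 201.4): V_u = e^(−0.1)·[0.5293·175.4480 + 0.4707·10.0000] = 88.2917
Node d (S = 90.49): V_d = e^(−0.1)·[0.5293·10.0000 + 0.4707·0.0000] = 4.7896
Node 0 (S = 135): V_0 = e^(−0.1)·[0.5293·88.2917 + 0.4707·4.7896] = 44.3281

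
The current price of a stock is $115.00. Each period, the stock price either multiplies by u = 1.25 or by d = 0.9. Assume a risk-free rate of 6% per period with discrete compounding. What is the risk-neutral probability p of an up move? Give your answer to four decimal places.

p = 0.4571

Risk-neutral probability p = (1 + 0.06 − 0.9)/(1.25 − 0.9) = 0.1600/0.3500 = 0.4571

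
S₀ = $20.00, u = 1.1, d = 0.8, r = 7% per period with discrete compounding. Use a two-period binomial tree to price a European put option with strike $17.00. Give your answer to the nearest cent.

Risk-neutral probability p = (1 + 0.07 − 0.8)/(1.1 − 0.8) = 0.2700/0.3000 = 0.9000
Terminal stock prices: S_uu = 24.2, S_ud = 17.6, S_dd = 12.8
Terminal payoffs (K − S): max(-7.2, 0) = 0, max(-0.6, 0) = 0, max(4.2, 0) = 4.2
Node u (S = 22): V_u = 1/1.07·[0.9000·0.0000 + 0.1000·0.0000] = 0.0000
Node d (S = 16): V_d = 1/1.07·[0.9000·0.0000 + 0.1000·4.2000] = 0.3925
Node 0 (S = 20): V_0 = 1/1.07·[0.9000·0.0000 + 0.1000·0.3925] = 0.0367

$0.04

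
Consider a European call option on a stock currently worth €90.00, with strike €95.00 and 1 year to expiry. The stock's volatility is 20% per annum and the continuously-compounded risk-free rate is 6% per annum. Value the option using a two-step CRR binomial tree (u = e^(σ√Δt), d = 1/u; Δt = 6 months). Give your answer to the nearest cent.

CRR parameters: u = e^(σ√Δt) = e^(0.2·√0.5) = 1.1519, d = 1/u = 0.8681
Per-period rate: rΔt = 0.06·0.5 = 0.03, so R = e^0.03 = 1.0305
Risk-neutral probability p = (e^0.03 − 0.8681)/(1.1519 − 0.8681) = 0.1623/0.2838 = 0.5720
Terminal stock prices: S_uu = 119.4, S_ud = 90, S_dd = 67.83
Terminal payoffs (S − K): max(24.42, 0) = 24.42, max(-5, 0) = 0, max(-27.17, 0) = 0
Node u (S = 103.7): V_u = e^(−0.03)·[0.5720·24.4207 + 0.4280·0.0000] = 13.5562
Node d (S = 78.13): V_d = e^(−0.03)·[0.5720·0.0000 + 0.4280·0.0000] = 0.0000
Node 0 (S = 90): V_0 = e^(−0.03)·[0.5720·13.5562 + 0.4280·0.0000] = 7.5252

€7.53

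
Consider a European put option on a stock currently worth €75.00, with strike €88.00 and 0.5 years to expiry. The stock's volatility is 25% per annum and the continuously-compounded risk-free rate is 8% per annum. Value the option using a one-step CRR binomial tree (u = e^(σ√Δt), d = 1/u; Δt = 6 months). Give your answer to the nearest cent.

CRR parameters: u = e^(σ√Δt) = e^(0.25·√0.5) = 1.1934, d = 1/u = 0.8380
Per-period rate: rΔt = 0.08·0.5 = 0.04, so R = e^0.04 = 1.0408
Risk-neutral probability p = (e^0.04 − 0.8380)/(1.1934 − 0.8380) = 0.2028/0.3554 = 0.5708
Terminal stock prices: S_u = 89.5, S_d = 62.85
Terminal payoffs (K − S): max(-1.502, 0) = 0, max(25.15, 0) = 25.15
Node 0 (S = 75): V_0 = e^(−0.04)·[0.5708·0.0000 + 0.4292·25.1525] = 10.3733

€10.37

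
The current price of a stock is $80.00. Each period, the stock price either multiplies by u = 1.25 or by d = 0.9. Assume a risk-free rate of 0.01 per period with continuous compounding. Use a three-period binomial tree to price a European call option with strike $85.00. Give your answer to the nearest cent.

$7.58

Risk-neutral probability p = (e^0.01 − 0.9)/(1.25 − 0.9) = 0.1101/0.3500 = 0.3144
Terminal stock prices: S_uuu = 156.2, S_uud = 112.5, S_udd = 81, S_ddd = 58.32
Terminal payoffs (S − K): max(71.25, 0) = 71.25, max(27.5, 0) = 27.5, max(-4, 0) = 0, max(-26.68, 0) = 0
Node uu (S = 125): V_uu = e^(−0.01)·[0.3144·71.2500 + 0.6856·27.5000] = 40.8458
Node ud (S = 90): V_ud = e^(−0.01)·[0.3144·27.5000 + 0.6856·0.0000] = 8.5608
Node dd (S = 64.8): V_dd = e^(−0.01)·[0.3144·0.0000 + 0.6856·0.0000] = 0.0000
Node u (S = 100): V_u = e^(−0.01)·[0.3144·40.8458 + 0.6856·8.5608] = 18.5259
Node d (S = 72): V_d = e^(−0.01)·[0.3144·8.5608 + 0.6856·0.0000] = 2.6650
Node 0 (S = 80): V_0 = e^(−0.01)·[0.3144·18.5259 + 0.6856·2.6650] = 7.5760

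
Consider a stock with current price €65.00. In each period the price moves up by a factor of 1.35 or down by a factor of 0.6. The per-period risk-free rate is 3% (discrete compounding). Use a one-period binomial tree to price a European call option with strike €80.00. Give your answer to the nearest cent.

Risk-neutral probability p = (1 + 0.03 − 0.6)/(1.35 − 0.6) = 0.4300/0.7500 = 0.5733
Terminal stock prices: S_u = 87.75, S_d = 39
Terminal payoffs (S − K): max(7.75, 0) = 7.75, max(-41, 0) = 0
Node 0 (S = 65): V_0 = 1/1.03·[0.5733·7.7500 + 0.4267·0.0000] = 4.3139

€4.31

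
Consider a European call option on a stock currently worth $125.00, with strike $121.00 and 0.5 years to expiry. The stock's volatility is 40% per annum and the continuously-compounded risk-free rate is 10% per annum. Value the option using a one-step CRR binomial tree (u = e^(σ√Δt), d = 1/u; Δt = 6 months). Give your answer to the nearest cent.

CRR parameters: u = e^(σ√Δt) = e^(0.4·√0.5) = 1.3269, d = 1/u = 0.7536
Per-period rate: rΔt = 0.1·0.5 = 0.05, so R = e^0.05 = 1.0513
Risk-neutral probability p = (e^0.05 − 0.7536)/(1.3269 − 0.7536) = 0.2976/0.5733 = 0.5192
Terminal stock prices: S_u = 165.9, S_d = 94.2
Terminal payoffs (S − K): max(44.86, 0) = 44.86, max(-26.8, 0) = 0
Node 0 (S = 125): V_0 = e^(−0.05)·[0.5192·44.8621 + 0.4808·0.0000] = 22.1562

$22.16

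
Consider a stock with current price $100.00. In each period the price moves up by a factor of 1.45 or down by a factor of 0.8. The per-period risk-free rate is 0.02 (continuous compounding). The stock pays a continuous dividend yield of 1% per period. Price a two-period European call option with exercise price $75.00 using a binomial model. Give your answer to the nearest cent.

Per-period risk-free factor R = e^0.02 = 1.0202; dividend-adjusted growth = e^(0.02−0.01) = 1.0101.
Risk-neutral probability p = (1.0101 − 0.8)/(1.45 − 0.8) = 0.2101/0.6500 = 0.3232
Terminal stock prices: S_uu = 210.2, S_ud = 116, S_dd = 64
Terminal payoffs (S − K): max(135.2, 0) = 135.2, max(41, 0) = 41, max(-11, 0) = 0
Node u (S = 145): V_u = e^(−0.02)·[0.3232·135.2500 + 0.6768·41.0000] = 70.0423
Node d (S = 80): V_d = e^(−0.02)·[0.3232·41.0000 + 0.6768·0.0000] = 12.9870
Node 0 (S = 100): V_0 = e^(−0.02)·[0.3232·70.0423 + 0.6768·12.9870] = 30.8024

$30.80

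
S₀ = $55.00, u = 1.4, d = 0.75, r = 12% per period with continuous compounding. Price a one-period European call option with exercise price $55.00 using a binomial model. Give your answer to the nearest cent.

Risk-neutral probability p = (e^0.12 − 0.75)/(1.4 − 0.75) = 0.3775/0.6500 = 0.5808
Terminal stock prices: S_u = 77, S_d = 41.25
Terminal payoffs (S − K): max(22, 0) = 22, max(-13.75, 0) = 0
Node 0 (S = 55): V_0 = e^(−0.12)·[0.5808·22.0000 + 0.4192·0.0000] = 11.3320

$11.33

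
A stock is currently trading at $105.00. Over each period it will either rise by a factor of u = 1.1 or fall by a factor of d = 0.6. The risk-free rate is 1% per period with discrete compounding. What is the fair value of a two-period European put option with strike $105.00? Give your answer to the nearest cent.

Risk-neutral probability p = (1 + 0.01 − 0.6)/(1.1 − 0.6) = 0.4100/0.5000 = 0.8200
Terminal stock prices: S_uu = 127.1, S_ud = 69.3, S_dd = 37.8
Terminal payoffs (K − S): max(-22.05, 0) = 0, max(35.7, 0) = 35.7, max(67.2, 0) = 67.2
Node u (S = 115.5): V_u = 1/1.01·[0.8200·0.0000 + 0.1800·35.7000] = 6.3624
Node d (S = 63): V_d = 1/1.01·[0.8200·35.7000 + 0.1800·67.2000] = 40.9604
Node 0 (S = 105): V_0 = 1/1.01·[0.8200·6.3624 + 0.1800·40.9604] = 12.4654

$12.47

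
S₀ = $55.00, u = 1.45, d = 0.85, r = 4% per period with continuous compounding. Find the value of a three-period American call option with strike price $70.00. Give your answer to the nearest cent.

Risk-neutral probability p = (e^0.04 − 0.85)/(1.45 − 0.85) = 0.1908/0.6000 = 0.3180
Terminal stock prices: S_uuu = 167.7, S_uud = 98.29, S_udd = 57.62, S_ddd = 33.78
Terminal payoffs (S − K): max(97.67, 0) = 97.67, max(28.29, 0) = 28.29, max(-12.38, 0) = 0, max(-36.22, 0) = 0
Node uu (S = 115.6): continuation = e^(−0.04)·[0.3180·97.6744 + 0.6820·28.2919] = 48.3822; exercise value = 45.6375 ≤ continuation, so V_uu = 48.3822
Node ud (S = 67.79): continuation = e^(−0.04)·[0.3180·28.2919 + 0.6820·0.0000] = 8.6445; exercise value = 0.0000 ≤ continuation, so V_ud = 8.6445
Node dd (S = 39.74): continuation = e^(−0.04)·[0.3180·0.0000 + 0.6820·0.0000] = 0.0000; exercise value = 0.0000 ≤ continuation, so V_dd = 0.0000
Node u (S = 79.75): continuation = e^(−0.04)·[0.3180·48.3822 + 0.6820·8.6445] = 20.4474; exercise value = 9.7500 ≤ continuation, so V_u = 20.4474
Node d (S = 46.75): continuation = e^(−0.04)·[0.3180·8.6445 + 0.6820·0.0000] = 2.6413; exercise value = 0.0000 ≤ continuation, so V_d = 2.6413
Node 0 (S = 55): continuation = e^(−0.04)·[0.3180·20.4474 + 0.6820·2.6413] = 7.9784; exercise value = 0.0000 ≤ continuation, so V_0 = 7.9784

$7.98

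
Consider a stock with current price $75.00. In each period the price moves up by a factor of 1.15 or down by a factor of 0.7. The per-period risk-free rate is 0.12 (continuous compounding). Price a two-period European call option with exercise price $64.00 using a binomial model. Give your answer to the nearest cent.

$24.98

Risk-neutral probability p = (e^0.12 − 0.7)/(1.15 − 0.7) = 0.4275/0.4500 = 0.9500
Terminal stock prices: S_uu = 99.19, S_ud = 60.37, S_dd = 36.75
Terminal payoffs (S − K): max(35.19, 0) = 35.19, max(-3.625, 0) = 0, max(-27.25, 0) = 0
Node u (S = 86.25): V_u = e^(−0.12)·[0.9500·35.1875 + 0.0500·0.0000] = 29.6479
Node d (S = 52.5): V_d = e^(−0.12)·[0.9500·0.0000 + 0.0500·0.0000] = 0.0000
Node 0 (S = 75): V_0 = e^(−0.12)·[0.9500·29.6479 + 0.0500·0.0000] = 24.9804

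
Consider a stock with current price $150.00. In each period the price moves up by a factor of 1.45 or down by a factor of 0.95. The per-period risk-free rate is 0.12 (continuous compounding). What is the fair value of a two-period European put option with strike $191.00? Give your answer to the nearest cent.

$18.20

Risk-neutral probability p = (e^0.12 − 0.95)/(1.45 − 0.95) = 0.1775/0.5000 = 0.3550
Terminal stock prices: S_uu = 315.4, S_ud = 206.6, S_dd = 135.4
Terminal payoffs (K − S): max(-124.4, 0) = 0, max(-15.62, 0) = 0, max(55.62, 0) = 55.62
Node u (S = 217.5): V_u = e^(−0.12)·[0.3550·0.0000 + 0.6450·0.0000] = 0.0000
Node d (S = 142.5): V_d = e^(−0.12)·[0.3550·0.0000 + 0.6450·55.6250] = 31.8214
Node 0 (S = 150): V_0 = e^(−0.12)·[0.3550·0.0000 + 0.6450·31.8214] = 18.2040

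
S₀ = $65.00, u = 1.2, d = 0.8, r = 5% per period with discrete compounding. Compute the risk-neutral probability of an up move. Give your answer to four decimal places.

Risk-neutral probability p = (1 + 0.05 − 0.8)/(1.2 − 0.8) = 0.2500/0.4000 = 0.6250

p = 0.6250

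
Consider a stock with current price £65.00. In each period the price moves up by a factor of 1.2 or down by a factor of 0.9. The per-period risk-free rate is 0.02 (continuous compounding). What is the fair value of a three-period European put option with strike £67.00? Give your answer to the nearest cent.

Risk-neutral probability p = (e^0.02 − 0.9)/(1.2 − 0.9) = 0.1202/0.3000 = 0.4007
Terminal stock prices: S_uuu = 112.3, S_uud = 84.24, S_udd = 63.18, S_ddd = 47.39
Terminal payoffs (K − S): max(-45.32, 0) = 0, max(-17.24, 0) = 0, max(3.82, 0) = 3.82, max(19.61, 0) = 19.61
Node uu (S = 93.6): V_uu = e^(−0.02)·[0.4007·0.0000 + 0.5993·0.0000] = 0.0000
Node ud (S = 70.2): V_ud = e^(−0.02)·[0.4007·0.0000 + 0.5993·3.8200] = 2.2441
Node dd (S = 52.65): V_dd = e^(−0.02)·[0.4007·3.8200 + 0.5993·19.6150] = 13.0233
Node u (S = 78): V_u = e^(−0.02)·[0.4007·0.0000 + 0.5993·2.2441] = 1.3183
Node d (S = 58.5): V_d = e^(−0.02)·[0.4007·2.2441 + 0.5993·13.0233] = 8.5320
Node 0 (S = 65): V_0 = e^(−0.02)·[0.4007·1.3183 + 0.5993·8.5320] = 5.5300

£5.53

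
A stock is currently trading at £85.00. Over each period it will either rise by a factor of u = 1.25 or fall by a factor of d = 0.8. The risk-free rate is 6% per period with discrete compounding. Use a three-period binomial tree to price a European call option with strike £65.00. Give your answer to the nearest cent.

£31.78

Risk-neutral probability p = (1 + 0.06 − 0.8)/(1.25 − 0.8) = 0.2600/0.4500 = 0.5778
Terminal stock prices: S_uuu = 166, S_uud = 106.2, S_udd = 68, S_ddd = 43.52
Terminal payoffs (S − K): max(101, 0) = 101, max(41.25, 0) = 41.25, max(3, 0) = 3, max(-21.48, 0) = 0
Node uu (S = 132.8): V_uu = 1/1.06·[0.5778·101.0156 + 0.4222·41.2500] = 71.4917
Node ud (S = 85): V_ud = 1/1.06·[0.5778·41.2500 + 0.4222·3.0000] = 23.6792
Node dd (S = 54.4): V_dd = 1/1.06·[0.5778·3.0000 + 0.4222·0.0000] = 1.6352
Node u (S = 106.2): V_u = 1/1.06·[0.5778·71.4917 + 0.4222·23.6792] = 48.4002
Node d (S = 68): V_d = 1/1.06·[0.5778·23.6792 + 0.4222·1.6352] = 13.5583
Node 0 (S = 85): V_0 = 1/1.06·[0.5778·48.4002 + 0.4222·13.5583] = 31.7822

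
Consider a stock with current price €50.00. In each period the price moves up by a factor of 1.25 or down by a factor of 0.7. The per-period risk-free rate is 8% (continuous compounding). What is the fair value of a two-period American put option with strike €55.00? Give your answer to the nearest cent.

€7.62

Risk-neutral probability p = (e^0.08 − 0.7)/(1.25 − 0.7) = 0.3833/0.5500 = 0.6969
Terminal stock prices: S_uu = 78.12, S_ud = 43.75, S_dd = 24.5
Terminal payoffs (K − S): max(-23.12, 0) = 0, max(11.25, 0) = 11.25, max(30.5, 0) = 30.5
Node u (S = 62.5): continuation = e^(−0.08)·[0.6969·0.0000 + 0.3031·11.2500] = 3.1479; exercise value = 0.0000 ≤ continuation, so V_u = 3.1479
Node d (S = 35): continuation = e^(−0.08)·[0.6969·11.2500 + 0.3031·30.5000] = 15.7714; exercise value = 20.0000 > continuation, so V_d = 20.0000 (exercise)
Node 0 (S = 50): continuation = e^(−0.08)·[0.6969·3.1479 + 0.3031·20.0000] = 7.6212; exercise value = 5.0000 ≤ continuation, so V_0 = 7.6212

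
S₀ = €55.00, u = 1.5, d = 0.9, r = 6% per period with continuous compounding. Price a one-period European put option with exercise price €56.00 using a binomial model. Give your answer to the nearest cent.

Risk-neutral probability p = (e^0.06 − 0.9)/(1.5 − 0.9) = 0.1618/0.6000 = 0.2697
Terminal stock prices: S_u = 82.5, S_d = 49.5
Terminal payoffs (K − S): max(-26.5, 0) = 0, max(6.5, 0) = 6.5
Node 0 (S = 55): V_0 = e^(−0.06)·[0.2697·0.0000 + 0.7303·6.5000] = 4.4703

€4.47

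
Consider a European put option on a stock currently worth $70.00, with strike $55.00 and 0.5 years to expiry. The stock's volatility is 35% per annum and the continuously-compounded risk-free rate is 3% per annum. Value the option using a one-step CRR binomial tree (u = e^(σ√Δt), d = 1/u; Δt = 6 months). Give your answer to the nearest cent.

CRR parameters: u = e^(σ√Δt) = e^(0.35·√0.5) = 1.2808, d = 1/u = 0.7808
Per-period rate: rΔt = 0.03·0.5 = 0.015, so R = e^0.015 = 1.0151
Risk-neutral probability p = (e^0.015 − 0.7808)/(1.2808 − 0.7808) = 0.2344/0.5000 = 0.4687
Terminal stock prices: S_u = 89.66, S_d = 54.65
Terminal payoffs (K − S): max(-34.66, 0) = 0, max(0.3468, 0) = 0.3468
Node 0 (S = 70): V_0 = e^(−0.015)·[0.4687·0.0000 + 0.5313·0.3468] = 0.1815

$0.18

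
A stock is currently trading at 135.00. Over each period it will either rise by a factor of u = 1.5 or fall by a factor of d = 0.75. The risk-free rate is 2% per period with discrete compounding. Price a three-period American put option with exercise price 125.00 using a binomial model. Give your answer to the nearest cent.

22.40

Risk-neutral probability p = (1 + 0.02 − 0.75)/(1.5 − 0.75) = 0.2700/0.7500 = 0.3600
Terminal stock prices: S_uuu = 455.6, S_uud = 227.8, S_udd = 113.9, S_ddd = 56.95
Terminal payoffs (K − S): max(-330.6, 0) = 0, max(-102.8, 0) = 0, max(11.09, 0) = 11.09, max(68.05, 0) = 68.05
Node uu (S = 303.8): continuation = 1/1.02·[0.3600·0.0000 + 0.6400·0.0000] = 0.0000; exercise value = 0.0000 ≤ continuation, so V_uu = 0.0000
Node ud (S = 151.9): continuation = 1/1.02·[0.3600·0.0000 + 0.6400·11.0938] = 6.9608; exercise value = 0.0000 ≤ continuation, so V_ud = 6.9608
Node dd (S = 75.94): continuation = 1/1.02·[0.3600·11.0938 + 0.6400·68.0469] = 46.6115; exercise value = 49.0625 > continuation, so V_dd = 49.0625 (exercise)
Node u (S = 202.5): continuation = 1/1.02·[0.3600·0.0000 + 0.6400·6.9608] = 4.3676; exercise value = 0.0000 ≤ continuation, so V_u = 4.3676
Node d (S = 101.2): continuation = 1/1.02·[0.3600·6.9608 + 0.6400·49.0625] = 33.2411; exercise value = 23.7500 ≤ continuation, so V_d = 33.2411
Node 0 (S = 135): continuation = 1/1.02·[0.3600·4.3676 + 0.6400·33.2411] = 22.3986; exercise value = 0.0000 ≤ continuation, so V_0 = 22.3986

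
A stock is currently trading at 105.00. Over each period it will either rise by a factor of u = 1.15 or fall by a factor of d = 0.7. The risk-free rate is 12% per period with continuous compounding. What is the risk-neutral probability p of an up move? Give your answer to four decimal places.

p = 0.9500

Risk-neutral probability p = (e^0.12 − 0.7)/(1.15 − 0.7) = 0.4275/0.4500 = 0.9500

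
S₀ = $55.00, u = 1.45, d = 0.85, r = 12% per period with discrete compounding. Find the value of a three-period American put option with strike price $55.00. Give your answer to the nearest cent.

Risk-neutral probability p = (1 + 0.12 − 0.85)/(1.45 − 0.85) = 0.2700/0.6000 = 0.4500
Terminal stock prices: S_uuu = 167.7, S_uud = 98.29, S_udd = 57.62, S_ddd = 33.78
Terminal payoffs (K − S): max(-112.7, 0) = 0, max(-43.29, 0) = 0, max(-2.619, 0) = 0, max(21.22, 0) = 21.22
Node uu (S = 115.6): continuation = 1/1.12·[0.4500·0.0000 + 0.5500·0.0000] = 0.0000; exercise value = 0.0000 ≤ continuation, so V_uu = 0.0000
Node ud (S = 67.79): continuation = 1/1.12·[0.4500·0.0000 + 0.5500·0.0000] = 0.0000; exercise value = 0.0000 ≤ continuation, so V_ud = 0.0000
Node dd (S = 39.74): continuation = 1/1.12·[0.4500·0.0000 + 0.5500·21.2231] = 10.4221; exercise value = 15.2625 > continuation, so V_dd = 15.2625 (exercise)
Node u (S = 79.75): continuation = 1/1.12·[0.4500·0.0000 + 0.5500·0.0000] = 0.0000; exercise value = 0.0000 ≤ continuation, so V_u = 0.0000
Node d (S = 46.75): continuation = 1/1.12·[0.4500·0.0000 + 0.5500·15.2625] = 7.4950; exercise value = 8.2500 > continuation, so V_d = 8.2500 (exercise)
Node 0 (S = 55): continuation = 1/1.12·[0.4500·0.0000 + 0.5500·8.2500] = 4.0513; exercise value = 0.0000 ≤ continuation, so V_0 = 4.0513

$4.05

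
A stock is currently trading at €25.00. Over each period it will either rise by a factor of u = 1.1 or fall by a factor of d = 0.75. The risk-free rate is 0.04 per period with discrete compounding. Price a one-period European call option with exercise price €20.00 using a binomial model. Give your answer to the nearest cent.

Risk-neutral probability p = (1 + 0.04 − 0.75)/(1.1 − 0.75) = 0.2900/0.3500 = 0.8286
Terminal stock prices: S_u = 27.5, S_d = 18.75
Terminal payoffs (S − K): max(7.5, 0) = 7.5, max(-1.25, 0) = 0
Node 0 (S = 25): V_0 = 1/1.04·[0.8286·7.5000 + 0.1714·0.0000] = 5.9753

€5.98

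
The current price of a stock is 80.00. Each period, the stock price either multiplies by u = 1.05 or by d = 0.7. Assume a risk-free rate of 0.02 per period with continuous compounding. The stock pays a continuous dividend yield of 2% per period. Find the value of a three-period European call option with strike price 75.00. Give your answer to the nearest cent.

Per-period risk-free factor R = e^0.02 = 1.0202; dividend-adjusted growth = e^(0.02−0.02) = 1.0000.
Risk-neutral probability p = (1.0000 − 0.7)/(1.05 − 0.7) = 0.3000/0.3500 = 0.8571
Terminal stock prices: S_uuu = 92.61, S_uud = 61.74, S_udd = 41.16, S_ddd = 27.44
Terminal payoffs (S − K): max(17.61, 0) = 17.61, max(-13.26, 0) = 0, max(-33.84, 0) = 0, max(-47.56, 0) = 0
Node uu (S = 88.2): V_uu = e^(−0.02)·[0.8571·17.6100 + 0.1429·0.0000] = 14.7954
Node ud (S = 58.8): V_ud = e^(−0.02)·[0.8571·0.0000 + 0.1429·0.0000] = 0.0000
Node dd (S = 39.2): V_dd = e^(−0.02)·[0.8571·0.0000 + 0.1429·0.0000] = 0.0000
Node u (S = 84): V_u = e^(−0.02)·[0.8571·14.7954 + 0.1429·0.0000] = 12.4307
Node d (S = 56): V_d = e^(−0.02)·[0.8571·0.0000 + 0.1429·0.0000] = 0.0000
Node 0 (S = 80): V_0 = e^(−0.02)·[0.8571·12.4307 + 0.1429·0.0000] = 10.4439

10.44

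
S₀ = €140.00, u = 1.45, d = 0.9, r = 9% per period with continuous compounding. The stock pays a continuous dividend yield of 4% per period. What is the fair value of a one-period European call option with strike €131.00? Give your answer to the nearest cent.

€18.10

Per-period risk-free factor R = e^0.09 = 1.0942; dividend-adjusted growth = e^(0.09−0.04) = 1.0513.
Risk-neutral probability p = (1.0513 − 0.9)/(1.45 − 0.9) = 0.1513/0.5500 = 0.2750
Terminal stock prices: S_u = 203, S_d = 126
Terminal payoffs (S − K): max(72, 0) = 72, max(-5, 0) = 0
Node 0 (S = 140): V_0 = e^(−0.09)·[0.2750·72.0000 + 0.7250·0.0000] = 18.0984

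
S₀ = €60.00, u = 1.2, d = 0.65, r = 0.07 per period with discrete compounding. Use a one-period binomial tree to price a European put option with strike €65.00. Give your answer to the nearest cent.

Risk-neutral probability p = (1 + 0.07 − 0.65)/(1.2 − 0.65) = 0.4200/0.5500 = 0.7636
Terminal stock prices: S_u = 72, S_d = 39
Terminal payoffs (K − S): max(-7, 0) = 0, max(26, 0) = 26
Node 0 (S = 60): V_0 = 1/1.07·[0.7636·0.0000 + 0.2364·26.0000] = 5.7434

€5.74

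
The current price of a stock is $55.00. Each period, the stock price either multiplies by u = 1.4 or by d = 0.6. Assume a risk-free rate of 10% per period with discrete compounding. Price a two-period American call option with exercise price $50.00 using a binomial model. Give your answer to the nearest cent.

Risk-neutral probability p = (1 + 0.1 − 0.6)/(1.4 − 0.6) = 0.5000/0.8000 = 0.6250
Terminal stock prices: S_uu = 107.8, S_ud = 46.2, S_dd = 19.8
Terminal payoffs (S − K): max(57.8, 0) = 57.8, max(-3.8, 0) = 0, max(-30.2, 0) = 0
Node u (S = 77): continuation = 1/1.1·[0.6250·57.8000 + 0.3750·0.0000] = 32.8409; exercise value = 27.0000 ≤ continuation, so V_u = 32.8409
Node d (S = 33): continuation = 1/1.1·[0.6250·0.0000 + 0.3750·0.0000] = 0.0000; exercise value = 0.0000 ≤ continuation, so V_d = 0.0000
Node 0 (S = 55): continuation = 1/1.1·[0.6250·32.8409 + 0.3750·0.0000] = 18.6596; exercise value = 5.0000 ≤ continuation, so V_0 = 18.6596

$18.66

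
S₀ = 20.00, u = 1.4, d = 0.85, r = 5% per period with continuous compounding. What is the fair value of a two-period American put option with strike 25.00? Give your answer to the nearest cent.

5.08

Risk-neutral probability p = (e^0.05 − 0.85)/(1.4 − 0.85) = 0.2013/0.5500 = 0.3659
Terminal stock prices: S_uu = 39.2, S_ud = 23.8, S_dd = 14.45
Terminal payoffs (K − S): max(-14.2, 0) = 0, max(1.2, 0) = 1.2, max(10.55, 0) = 10.55
Node u (S = 28): continuation = e^(−0.05)·[0.3659·0.0000 + 0.6341·1.2000] = 0.7238; exercise value = 0.0000 ≤ continuation, so V_u = 0.7238
Node d (S = 17): continuation = e^(−0.05)·[0.3659·1.2000 + 0.6341·10.5500] = 6.7807; exercise value = 8.0000 > continuation, so V_d = 8.0000 (exercise)
Node 0 (S = 20): continuation = e^(−0.05)·[0.3659·0.7238 + 0.6341·8.0000] = 5.0770; exercise value = 5.0000 ≤ continuation, so V_0 = 5.0770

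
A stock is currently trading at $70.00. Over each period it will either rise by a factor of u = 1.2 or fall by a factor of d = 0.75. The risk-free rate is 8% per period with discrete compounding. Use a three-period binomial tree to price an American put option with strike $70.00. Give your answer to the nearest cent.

$5.49

Risk-neutral probability p = (1 + 0.08 − 0.75)/(1.2 − 0.75) = 0.3300/0.4500 = 0.7333
Terminal stock prices: S_uuu = 121, S_uud = 75.6, S_udd = 47.25, S_ddd = 29.53
Terminal payoffs (K − S): max(-50.96, 0) = 0, max(-5.6, 0) = 0, max(22.75, 0) = 22.75, max(40.47, 0) = 40.47
Node uu (S = 100.8): continuation = 1/1.08·[0.7333·0.0000 + 0.2667·0.0000] = 0.0000; exercise value = 0.0000 ≤ continuation, so V_uu = 0.0000
Node ud (S = 63): continuation = 1/1.08·[0.7333·0.0000 + 0.2667·22.7500] = 5.6173; exercise value = 7.0000 > continuation, so V_ud = 7.0000 (exercise)
Node dd (S = 39.38): continuation = 1/1.08·[0.7333·22.7500 + 0.2667·40.4688] = 25.4398; exercise value = 30.6250 > continuation, so V_dd = 30.6250 (exercise)
Node u (S = 84): continuation = 1/1.08·[0.7333·0.0000 + 0.2667·7.0000] = 1.7284; exercise value = 0.0000 ≤ continuation, so V_u = 1.7284
Node d (S = 52.5): continuation = 1/1.08·[0.7333·7.0000 + 0.2667·30.6250] = 12.3148; exercise value = 17.5000 > continuation, so V_d = 17.5000 (exercise)
Node 0 (S = 70): continuation = 1/1.08·[0.7333·1.7284 + 0.2667·17.5000] = 5.4946; exercise value = 0.0000 ≤ continuation, so V_0 = 5.4946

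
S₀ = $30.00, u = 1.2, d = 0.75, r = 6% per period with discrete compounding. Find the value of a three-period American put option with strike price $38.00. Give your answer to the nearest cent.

Risk-neutral probability p = (1 + 0.06 − 0.75)/(1.2 − 0.75) = 0.3100/0.4500 = 0.6889
Terminal stock prices: S_uuu = 51.84, S_uud = 32.4, S_udd = 20.25, S_ddd = 12.66
Terminal payoffs (K − S): max(-13.84, 0) = 0, max(5.6, 0) = 5.6, max(17.75, 0) = 17.75, max(25.34, 0) = 25.34
Node uu (S = 43.2): continuation = 1/1.06·[0.6889·0.0000 + 0.3111·5.6000] = 1.6436; exercise value = 0.0000 ≤ continuation, so V_uu = 1.6436
Node ud (S = 27): continuation = 1/1.06·[0.6889·5.6000 + 0.3111·17.7500] = 8.8491; exercise value = 11.0000 > continuation, so V_ud = 11.0000 (exercise)
Node dd (S = 16.88): continuation = 1/1.06·[0.6889·17.7500 + 0.3111·25.3438] = 18.9741; exercise value = 21.1250 > continuation, so V_dd = 21.1250 (exercise)
Node u (S = 36): continuation = 1/1.06·[0.6889·1.6436 + 0.3111·11.0000] = 4.2967; exercise value = 2.0000 ≤ continuation, so V_u = 4.2967
Node d (S = 22.5): continuation = 1/1.06·[0.6889·11.0000 + 0.3111·21.1250] = 13.3491; exercise value = 15.5000 > continuation, so V_d = 15.5000 (exercise)
Node 0 (S = 30): continuation = 1/1.06·[0.6889·4.2967 + 0.3111·15.5000] = 7.3417; exercise value = 8.0000 > continuation, so V_0 = 8.0000 (exercise)

$8.00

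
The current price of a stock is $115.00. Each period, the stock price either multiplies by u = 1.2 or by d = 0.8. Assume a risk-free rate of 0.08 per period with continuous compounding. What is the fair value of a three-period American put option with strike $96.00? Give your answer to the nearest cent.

Risk-neutral probability p = (e^0.08 − 0.8)/(1.2 − 0.8) = 0.2833/0.4000 = 0.7082
Terminal stock prices: S_uuu = 198.7, S_uud = 132.5, S_udd = 88.32, S_ddd = 58.88
Terminal payoffs (K − S): max(-102.7, 0) = 0, max(-36.48, 0) = 0, max(7.68, 0) = 7.68, max(37.12, 0) = 37.12
Node uu (S = 165.6): continuation = e^(−0.08)·[0.7082·0.0000 + 0.2918·0.0000] = 0.0000; exercise value = 0.0000 ≤ continuation, so V_uu = 0.0000
Node ud (S = 110.4): continuation = e^(−0.08)·[0.7082·0.0000 + 0.2918·7.6800] = 2.0686; exercise value = 0.0000 ≤ continuation, so V_ud = 2.0686
Node dd (S = 73.6): continuation = e^(−0.08)·[0.7082·7.6800 + 0.2918·37.1200] = 15.0192; exercise value = 22.4000 > continuation, so V_dd = 22.4000 (exercise)
Node u (S = 138): continuation = e^(−0.08)·[0.7082·0.0000 + 0.2918·2.0686] = 0.5572; exercise value = 0.0000 ≤ continuation, so V_u = 0.5572
Node d (S = 92): continuation = e^(−0.08)·[0.7082·2.0686 + 0.2918·22.4000] = 7.3858; exercise value = 4.0000 ≤ continuation, so V_d = 7.3858
Node 0 (S = 115): continuation = e^(−0.08)·[0.7082·0.5572 + 0.2918·7.3858] = 2.3536; exercise value = 0.0000 ≤ continuation, so V_0 = 2.3536

$2.35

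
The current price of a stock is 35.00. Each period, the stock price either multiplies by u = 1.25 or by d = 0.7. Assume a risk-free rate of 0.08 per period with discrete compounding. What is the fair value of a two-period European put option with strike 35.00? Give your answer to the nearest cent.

Risk-neutral probability p = (1 + 0.08 − 0.7)/(1.25 − 0.7) = 0.3800/0.5500 = 0.6909
Terminal stock prices: S_uu = 54.69, S_ud = 30.62, S_dd = 17.15
Terminal payoffs (K − S): max(-19.69, 0) = 0, max(4.375, 0) = 4.375, max(17.85, 0) = 17.85
Node u (S = 43.75): V_u = 1/1.08·[0.6909·0.0000 + 0.3091·4.3750] = 1.2521
Node d (S = 24.5): V_d = 1/1.08·[0.6909·4.3750 + 0.3091·17.8500] = 7.9074
Node 0 (S = 35): V_0 = 1/1.08·[0.6909·1.2521 + 0.3091·7.9074] = 3.0641

3.06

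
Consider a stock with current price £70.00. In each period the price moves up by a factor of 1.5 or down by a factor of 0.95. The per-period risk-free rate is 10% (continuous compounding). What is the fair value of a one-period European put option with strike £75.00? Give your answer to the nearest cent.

Risk-neutral probability p = (e^0.1 − 0.95)/(1.5 − 0.95) = 0.1552/0.5500 = 0.2821
Terminal stock prices: S_u = 105, S_d = 66.5
Terminal payoffs (K − S): max(-30, 0) = 0, max(8.5, 0) = 8.5
Node 0 (S = 70): V_0 = e^(−0.1)·[0.2821·0.0000 + 0.7179·8.5000] = 5.5212

£5.52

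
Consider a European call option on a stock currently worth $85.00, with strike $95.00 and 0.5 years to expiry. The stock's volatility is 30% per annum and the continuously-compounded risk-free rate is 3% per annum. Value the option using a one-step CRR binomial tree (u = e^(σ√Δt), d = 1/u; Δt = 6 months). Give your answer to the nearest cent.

CRR parameters: u = e^(σ√Δt) = e^(0.3·√0.5) = 1.2363, d = 1/u = 0.8089
Per-period rate: rΔt = 0.03·0.5 = 0.015, so R = e^0.015 = 1.0151
Risk-neutral probability p = (e^0.015 − 0.8089)/(1.2363 − 0.8089) = 0.2063/0.4275 = 0.4825
Terminal stock prices: S_u = 105.1, S_d = 68.75
Terminal payoffs (S − K): max(10.09, 0) = 10.09, max(-26.25, 0) = 0
Node 0 (S = 85): V_0 = e^(−0.015)·[0.4825·10.0864 + 0.5175·0.0000] = 4.7945

$4.79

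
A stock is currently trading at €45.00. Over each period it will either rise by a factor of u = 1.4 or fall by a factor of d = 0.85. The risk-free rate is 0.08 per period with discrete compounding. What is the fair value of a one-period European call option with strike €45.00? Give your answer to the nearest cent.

€6.97

Risk-neutral probability p = (1 + 0.08 − 0.85)/(1.4 − 0.85) = 0.2300/0.5500 = 0.4182
Terminal stock prices: S_u = 63, S_d = 38.25
Terminal payoffs (S − K): max(18, 0) = 18, max(-6.75, 0) = 0
Node 0 (S = 45): V_0 = 1/1.08·[0.4182·18.0000 + 0.5818·0.0000] = 6.9697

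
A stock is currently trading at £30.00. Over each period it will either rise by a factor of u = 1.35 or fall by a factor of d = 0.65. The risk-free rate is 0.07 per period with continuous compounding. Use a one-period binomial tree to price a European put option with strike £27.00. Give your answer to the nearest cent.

£2.77

Risk-neutral probability p = (e^0.07 − 0.65)/(1.35 − 0.65) = 0.4225/0.7000 = 0.6036
Terminal stock prices: S_u = 40.5, S_d = 19.5
Terminal payoffs (K − S): max(-13.5, 0) = 0, max(7.5, 0) = 7.5
Node 0 (S = 30): V_0 = e^(−0.07)·[0.6036·0.0000 + 0.3964·7.5000] = 2.7721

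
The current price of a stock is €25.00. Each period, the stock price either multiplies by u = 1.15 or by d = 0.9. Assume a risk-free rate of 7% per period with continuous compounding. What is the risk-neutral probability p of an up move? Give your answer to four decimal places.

Risk-neutral probability p = (e^0.07 − 0.9)/(1.15 − 0.9) = 0.1725/0.2500 = 0.6900

p = 0.6900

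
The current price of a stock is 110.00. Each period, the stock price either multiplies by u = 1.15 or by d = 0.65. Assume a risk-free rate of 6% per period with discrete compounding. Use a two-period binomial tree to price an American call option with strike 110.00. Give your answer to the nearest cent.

Risk-neutral probability p = (1 + 0.06 − 0.65)/(1.15 − 0.65) = 0.4100/0.5000 = 0.8200
Terminal stock prices: S_uu = 145.5, S_ud = 82.22, S_dd = 46.48
Terminal payoffs (S − K): max(35.47, 0) = 35.47, max(-27.78, 0) = 0, max(-63.52, 0) = 0
Node u (S = 126.5): continuation = 1/1.06·[0.8200·35.4750 + 0.1800·0.0000] = 27.4429; exercise value = 16.5000 ≤ continuation, so V_u = 27.4429
Node d (S = 71.5): continuation = 1/1.06·[0.8200·0.0000 + 0.1800·0.0000] = 0.0000; exercise value = 0.0000 ≤ continuation, so V_d = 0.0000
Node 0 (S = 110): continuation = 1/1.06·[0.8200·27.4429 + 0.1800·0.0000] = 21.2294; exercise value = 0.0000 ≤ continuation, so V_0 = 21.2294

21.23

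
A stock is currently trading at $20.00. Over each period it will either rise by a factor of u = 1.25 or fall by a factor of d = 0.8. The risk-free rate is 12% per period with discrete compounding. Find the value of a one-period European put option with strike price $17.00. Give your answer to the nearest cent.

Risk-neutral probability p = (1 + 0.12 − 0.8)/(1.25 − 0.8) = 0.3200/0.4500 = 0.7111
Terminal stock prices: S_u = 25, S_d = 16
Terminal payoffs (K − S): max(-8, 0) = 0, max(1, 0) = 1
Node 0 (S = 20): V_0 = 1/1.12·[0.7111·0.0000 + 0.2889·1.0000] = 0.2579

$0.26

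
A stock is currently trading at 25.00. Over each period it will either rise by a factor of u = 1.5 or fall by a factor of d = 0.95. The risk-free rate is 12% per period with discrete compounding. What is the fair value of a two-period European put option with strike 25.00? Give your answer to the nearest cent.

0.93

Risk-neutral probability p = (1 + 0.12 − 0.95)/(1.5 − 0.95) = 0.1700/0.5500 = 0.3091
Terminal stock prices: S_uu = 56.25, S_ud = 35.62, S_dd = 22.56
Terminal payoffs (K − S): max(-31.25, 0) = 0, max(-10.62, 0) = 0, max(2.438, 0) = 2.438
Node u (S = 37.5): V_u = 1/1.12·[0.3091·0.0000 + 0.6909·0.0000] = 0.0000
Node d (S = 23.75): V_d = 1/1.12·[0.3091·0.0000 + 0.6909·2.4375] = 1.5037
Node 0 (S = 25): V_0 = 1/1.12·[0.3091·0.0000 + 0.6909·1.5037] = 0.9276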